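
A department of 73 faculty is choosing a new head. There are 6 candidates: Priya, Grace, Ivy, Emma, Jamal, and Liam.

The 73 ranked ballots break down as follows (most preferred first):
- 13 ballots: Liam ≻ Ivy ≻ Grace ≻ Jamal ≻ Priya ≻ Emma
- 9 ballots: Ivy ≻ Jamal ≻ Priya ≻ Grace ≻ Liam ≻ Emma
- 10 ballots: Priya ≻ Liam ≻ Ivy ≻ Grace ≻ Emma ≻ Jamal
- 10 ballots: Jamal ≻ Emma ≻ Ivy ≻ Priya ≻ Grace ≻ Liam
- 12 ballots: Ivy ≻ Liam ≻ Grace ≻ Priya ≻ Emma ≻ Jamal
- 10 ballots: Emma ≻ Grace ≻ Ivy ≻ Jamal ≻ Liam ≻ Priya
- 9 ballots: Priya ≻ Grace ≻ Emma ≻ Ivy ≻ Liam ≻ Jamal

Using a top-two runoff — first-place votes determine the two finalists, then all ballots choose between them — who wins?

Ivy

Round 1 first-place votes: Priya 19, Grace 0, Ivy 21, Emma 10, Jamal 10, Liam 13. Ivy and Priya advance.
Runoff: Ivy is ranked above Priya on 54 ballots, Priya above Ivy on 19.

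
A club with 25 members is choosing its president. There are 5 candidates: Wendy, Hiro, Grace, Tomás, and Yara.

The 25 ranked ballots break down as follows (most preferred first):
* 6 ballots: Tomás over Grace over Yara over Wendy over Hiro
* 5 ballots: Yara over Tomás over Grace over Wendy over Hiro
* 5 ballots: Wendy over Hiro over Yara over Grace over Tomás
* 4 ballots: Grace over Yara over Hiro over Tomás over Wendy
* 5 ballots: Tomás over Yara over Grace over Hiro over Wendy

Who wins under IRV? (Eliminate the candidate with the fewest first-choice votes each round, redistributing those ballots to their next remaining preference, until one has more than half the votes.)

Yara

Round 1: Wendy 5, Hiro 0, Grace 4, Tomás 11, Yara 5. Hiro eliminated.
Round 2: Wendy 5, Grace 4, Tomás 11, Yara 5. Grace eliminated.
Round 3: Wendy 5, Tomás 11, Yara 9. Wendy eliminated.
Round 4: Tomás 11, Yara 14. Yara has a majority (≥13).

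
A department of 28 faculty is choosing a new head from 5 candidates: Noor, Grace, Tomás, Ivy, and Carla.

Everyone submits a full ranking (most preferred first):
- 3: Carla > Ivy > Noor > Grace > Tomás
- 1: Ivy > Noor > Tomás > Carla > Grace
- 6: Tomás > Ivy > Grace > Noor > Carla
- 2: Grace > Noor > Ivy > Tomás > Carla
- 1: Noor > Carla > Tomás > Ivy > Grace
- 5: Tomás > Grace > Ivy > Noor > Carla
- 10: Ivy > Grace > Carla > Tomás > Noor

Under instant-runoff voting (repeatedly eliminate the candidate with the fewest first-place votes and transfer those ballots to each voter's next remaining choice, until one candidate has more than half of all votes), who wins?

Ivy

Round 1: Noor 1, Grace 2, Tomás 11, Ivy 11, Carla 3. Noor eliminated.
Round 2: Grace 2, Tomás 11, Ivy 11, Carla 4. Grace eliminated.
Round 3: Tomás 11, Ivy 13, Carla 4. Carla eliminated.
Round 4: Tomás 12, Ivy 16. Ivy has a majority (≥15).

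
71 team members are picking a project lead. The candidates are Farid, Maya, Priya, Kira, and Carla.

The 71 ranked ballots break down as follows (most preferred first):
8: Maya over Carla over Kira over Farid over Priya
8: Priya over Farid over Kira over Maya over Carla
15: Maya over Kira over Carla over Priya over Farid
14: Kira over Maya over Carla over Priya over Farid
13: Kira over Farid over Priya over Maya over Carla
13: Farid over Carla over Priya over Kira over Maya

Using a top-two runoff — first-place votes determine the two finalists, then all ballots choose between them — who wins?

Kira

Round 1 first-place votes: Farid 13, Maya 23, Priya 8, Kira 27, Carla 0. Kira and Maya advance.
Runoff: Kira is ranked above Maya on 48 ballots, Maya above Kira on 23.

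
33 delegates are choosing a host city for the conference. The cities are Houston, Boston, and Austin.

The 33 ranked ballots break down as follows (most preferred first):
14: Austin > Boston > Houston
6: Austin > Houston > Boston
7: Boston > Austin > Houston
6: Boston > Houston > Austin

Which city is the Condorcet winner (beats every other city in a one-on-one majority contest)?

Austin

Austin vs Houston: 27–6
Austin vs Boston: 20–13
Austin beats every other city.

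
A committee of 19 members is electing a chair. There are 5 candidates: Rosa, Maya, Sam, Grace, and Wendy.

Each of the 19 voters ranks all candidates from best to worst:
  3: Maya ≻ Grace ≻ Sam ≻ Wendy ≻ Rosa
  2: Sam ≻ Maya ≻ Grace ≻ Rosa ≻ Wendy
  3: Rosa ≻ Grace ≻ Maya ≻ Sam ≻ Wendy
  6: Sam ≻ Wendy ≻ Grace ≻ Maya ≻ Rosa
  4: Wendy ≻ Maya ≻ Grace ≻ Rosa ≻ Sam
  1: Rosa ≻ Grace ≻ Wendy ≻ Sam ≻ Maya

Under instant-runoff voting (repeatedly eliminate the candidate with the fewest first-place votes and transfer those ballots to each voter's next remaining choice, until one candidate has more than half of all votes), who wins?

Round 1: Rosa 4, Maya 3, Sam 8, Grace 0, Wendy 4. Grace eliminated.
Round 2: Rosa 4, Maya 3, Sam 8, Wendy 4. Maya eliminated.
Round 3: Rosa 4, Sam 11, Wendy 4. Sam has a majority (≥10).

Sam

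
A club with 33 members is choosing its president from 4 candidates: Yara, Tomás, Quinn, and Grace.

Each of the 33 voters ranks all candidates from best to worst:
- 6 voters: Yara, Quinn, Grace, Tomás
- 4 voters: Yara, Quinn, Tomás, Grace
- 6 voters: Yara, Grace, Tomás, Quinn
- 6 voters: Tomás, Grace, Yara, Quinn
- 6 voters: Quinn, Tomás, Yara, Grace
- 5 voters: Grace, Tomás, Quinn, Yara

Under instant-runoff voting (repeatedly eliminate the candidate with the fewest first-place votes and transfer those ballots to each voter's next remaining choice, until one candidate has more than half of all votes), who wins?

Round 1: Yara 16, Tomás 6, Quinn 6, Grace 5. Grace eliminated.
Round 2: Yara 16, Tomás 11, Quinn 6. Quinn eliminated.
Round 3: Yara 16, Tomás 17. Tomás has a majority (≥17).

Tomás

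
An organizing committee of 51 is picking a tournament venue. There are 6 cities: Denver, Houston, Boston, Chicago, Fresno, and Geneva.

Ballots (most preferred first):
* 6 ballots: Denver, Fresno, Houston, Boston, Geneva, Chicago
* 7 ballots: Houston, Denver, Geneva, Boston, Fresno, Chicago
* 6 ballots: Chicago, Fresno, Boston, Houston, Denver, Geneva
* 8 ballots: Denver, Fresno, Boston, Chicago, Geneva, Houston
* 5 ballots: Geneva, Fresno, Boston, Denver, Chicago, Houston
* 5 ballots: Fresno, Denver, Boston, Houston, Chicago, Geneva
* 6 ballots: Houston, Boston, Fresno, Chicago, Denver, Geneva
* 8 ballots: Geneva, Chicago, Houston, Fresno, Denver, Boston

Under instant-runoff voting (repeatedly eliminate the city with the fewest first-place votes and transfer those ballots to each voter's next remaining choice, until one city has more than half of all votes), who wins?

Round 1: Denver 14, Houston 13, Boston 0, Chicago 6, Fresno 5, Geneva 13. Boston eliminated.
Round 2: Denver 14, Houston 13, Chicago 6, Fresno 5, Geneva 13. Fresno eliminated.
Round 3: Denver 19, Houston 13, Chicago 6, Geneva 13. Chicago eliminated.
Round 4: Denver 19, Houston 19, Geneva 13. Geneva eliminated.
Round 5: Denver 24, Houston 27. Houston has a majority (≥26).

Houston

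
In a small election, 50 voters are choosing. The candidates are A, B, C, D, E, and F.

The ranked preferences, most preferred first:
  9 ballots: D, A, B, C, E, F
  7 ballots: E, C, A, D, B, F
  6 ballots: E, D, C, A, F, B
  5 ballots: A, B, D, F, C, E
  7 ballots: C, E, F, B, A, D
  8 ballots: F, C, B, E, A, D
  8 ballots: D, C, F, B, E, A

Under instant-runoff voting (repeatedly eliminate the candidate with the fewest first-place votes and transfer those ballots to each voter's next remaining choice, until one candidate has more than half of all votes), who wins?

E

Round 1: A 5, B 0, C 7, D 17, E 13, F 8. B eliminated.
Round 2: A 5, C 7, D 17, E 13, F 8. A eliminated.
Round 3: C 7, D 22, E 13, F 8. C eliminated.
Round 4: D 22, E 20, F 8. F eliminated.
Round 5: D 22, E 28. E has a majority (≥26).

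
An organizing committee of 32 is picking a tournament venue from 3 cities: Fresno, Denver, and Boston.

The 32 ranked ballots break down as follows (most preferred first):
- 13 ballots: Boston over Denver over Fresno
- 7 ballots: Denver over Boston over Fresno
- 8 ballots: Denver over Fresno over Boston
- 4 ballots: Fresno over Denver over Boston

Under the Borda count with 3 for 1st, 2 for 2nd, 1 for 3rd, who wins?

Fresno: 13×1 + 7×1 + 8×2 + 4×3 = 48
Denver: 13×2 + 7×3 + 8×3 + 4×2 = 79
Boston: 13×3 + 7×2 + 8×1 + 4×1 = 65

Denver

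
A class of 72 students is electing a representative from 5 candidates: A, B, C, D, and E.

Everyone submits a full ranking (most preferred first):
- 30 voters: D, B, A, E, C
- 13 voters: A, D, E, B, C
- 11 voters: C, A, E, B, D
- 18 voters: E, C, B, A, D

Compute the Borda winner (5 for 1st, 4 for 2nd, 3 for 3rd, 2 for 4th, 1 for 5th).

A: 30×3 + 13×5 + 11×4 + 18×2 = 235
B: 30×4 + 13×2 + 11×2 + 18×3 = 222
C: 30×1 + 13×1 + 11×5 + 18×4 = 170
D: 30×5 + 13×4 + 11×1 + 18×1 = 231
E: 30×2 + 13×3 + 11×3 + 18×5 = 222

A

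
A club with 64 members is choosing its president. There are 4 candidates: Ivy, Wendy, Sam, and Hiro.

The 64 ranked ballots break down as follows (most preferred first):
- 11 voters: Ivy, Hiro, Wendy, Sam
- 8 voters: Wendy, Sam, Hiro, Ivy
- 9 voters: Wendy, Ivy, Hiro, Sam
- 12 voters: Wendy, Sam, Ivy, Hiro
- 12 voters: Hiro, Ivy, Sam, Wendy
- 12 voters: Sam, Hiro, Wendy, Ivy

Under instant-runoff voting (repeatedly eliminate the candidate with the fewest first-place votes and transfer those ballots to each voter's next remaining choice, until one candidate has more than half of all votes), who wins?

Round 1: Ivy 11, Wendy 29, Sam 12, Hiro 12. Ivy eliminated.
Round 2: Wendy 29, Sam 12, Hiro 23. Sam eliminated.
Round 3: Wendy 29, Hiro 35. Hiro has a majority (≥33).

Hiro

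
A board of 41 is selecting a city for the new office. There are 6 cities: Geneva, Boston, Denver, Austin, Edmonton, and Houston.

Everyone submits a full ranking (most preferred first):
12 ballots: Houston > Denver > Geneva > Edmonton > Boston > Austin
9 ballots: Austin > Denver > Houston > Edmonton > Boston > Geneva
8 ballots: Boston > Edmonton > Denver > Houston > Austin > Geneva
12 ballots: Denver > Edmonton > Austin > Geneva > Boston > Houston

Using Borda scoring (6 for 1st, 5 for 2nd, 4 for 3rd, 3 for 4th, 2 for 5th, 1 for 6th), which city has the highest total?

Geneva: 12×4 + 9×1 + 8×1 + 12×3 = 101
Boston: 12×2 + 9×2 + 8×6 + 12×2 = 114
Denver: 12×5 + 9×5 + 8×4 + 12×6 = 209
Austin: 12×1 + 9×6 + 8×2 + 12×4 = 130
Edmonton: 12×3 + 9×3 + 8×5 + 12×5 = 163
Houston: 12×6 + 9×4 + 8×3 + 12×1 = 144

Denver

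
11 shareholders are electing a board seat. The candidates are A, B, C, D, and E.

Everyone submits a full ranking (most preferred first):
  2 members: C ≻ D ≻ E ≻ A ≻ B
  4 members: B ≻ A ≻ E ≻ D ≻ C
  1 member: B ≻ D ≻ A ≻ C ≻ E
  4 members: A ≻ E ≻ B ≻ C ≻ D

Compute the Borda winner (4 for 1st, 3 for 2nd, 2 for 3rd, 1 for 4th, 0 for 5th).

A

A: 2×1 + 4×3 + 1×2 + 4×4 = 32
B: 2×0 + 4×4 + 1×4 + 4×2 = 28
C: 2×4 + 4×0 + 1×1 + 4×1 = 13
D: 2×3 + 4×1 + 1×3 + 4×0 = 13
E: 2×2 + 4×2 + 1×0 + 4×3 = 24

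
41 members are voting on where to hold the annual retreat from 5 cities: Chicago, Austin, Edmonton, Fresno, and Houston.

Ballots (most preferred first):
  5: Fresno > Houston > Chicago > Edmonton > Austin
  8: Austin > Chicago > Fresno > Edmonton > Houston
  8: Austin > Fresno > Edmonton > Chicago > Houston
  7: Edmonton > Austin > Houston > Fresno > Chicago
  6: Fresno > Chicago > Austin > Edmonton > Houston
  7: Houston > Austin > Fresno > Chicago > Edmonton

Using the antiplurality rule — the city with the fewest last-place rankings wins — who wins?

Fresno

Last-place votes: Chicago 7, Austin 5, Edmonton 7, Fresno 0, Houston 22.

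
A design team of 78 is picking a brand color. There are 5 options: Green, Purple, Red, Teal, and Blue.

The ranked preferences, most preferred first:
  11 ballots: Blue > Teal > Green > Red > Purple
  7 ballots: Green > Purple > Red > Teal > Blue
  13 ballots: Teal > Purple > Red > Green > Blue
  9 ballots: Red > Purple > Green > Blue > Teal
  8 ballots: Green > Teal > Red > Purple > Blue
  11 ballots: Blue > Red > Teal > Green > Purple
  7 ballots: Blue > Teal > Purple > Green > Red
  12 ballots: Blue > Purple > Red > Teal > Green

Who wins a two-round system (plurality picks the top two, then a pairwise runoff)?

Blue

Round 1 first-place votes: Green 15, Purple 0, Red 9, Teal 13, Blue 41. Blue and Green advance.
Runoff: Blue is ranked above Green on 41 ballots, Green above Blue on 37.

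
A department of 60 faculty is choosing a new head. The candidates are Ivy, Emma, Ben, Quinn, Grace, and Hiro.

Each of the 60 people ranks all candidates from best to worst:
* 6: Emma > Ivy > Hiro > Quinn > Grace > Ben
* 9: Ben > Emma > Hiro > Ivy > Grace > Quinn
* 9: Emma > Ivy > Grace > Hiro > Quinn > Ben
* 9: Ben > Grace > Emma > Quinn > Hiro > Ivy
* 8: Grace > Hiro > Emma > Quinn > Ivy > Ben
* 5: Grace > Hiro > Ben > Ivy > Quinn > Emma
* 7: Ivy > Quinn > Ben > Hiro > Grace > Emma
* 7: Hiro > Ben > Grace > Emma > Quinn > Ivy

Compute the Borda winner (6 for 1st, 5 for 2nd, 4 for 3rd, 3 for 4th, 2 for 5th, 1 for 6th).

Ivy: 6×5 + 9×3 + 9×5 + 9×1 + 8×2 + 5×3 + 7×6 + 7×1 = 191
Emma: 6×6 + 9×5 + 9×6 + 9×4 + 8×4 + 5×1 + 7×1 + 7×3 = 236
Ben: 6×1 + 9×6 + 9×1 + 9×6 + 8×1 + 5×4 + 7×4 + 7×5 = 214
Quinn: 6×3 + 9×1 + 9×2 + 9×3 + 8×3 + 5×2 + 7×5 + 7×2 = 155
Grace: 6×2 + 9×2 + 9×4 + 9×5 + 8×6 + 5×6 + 7×2 + 7×4 = 231
Hiro: 6×4 + 9×4 + 9×3 + 9×2 + 8×5 + 5×5 + 7×3 + 7×6 = 233

Emma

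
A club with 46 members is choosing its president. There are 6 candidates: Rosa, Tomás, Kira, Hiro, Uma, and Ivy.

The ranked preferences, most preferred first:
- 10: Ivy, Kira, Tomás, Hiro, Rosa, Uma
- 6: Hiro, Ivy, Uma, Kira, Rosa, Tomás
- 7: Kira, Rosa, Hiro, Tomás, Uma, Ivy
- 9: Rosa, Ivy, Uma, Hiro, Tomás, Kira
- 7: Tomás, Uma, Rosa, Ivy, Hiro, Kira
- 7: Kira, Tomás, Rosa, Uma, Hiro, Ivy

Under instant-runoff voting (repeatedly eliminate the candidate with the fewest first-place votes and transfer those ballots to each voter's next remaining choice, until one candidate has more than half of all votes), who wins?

Rosa

Round 1: Rosa 9, Tomás 7, Kira 14, Hiro 6, Uma 0, Ivy 10. Uma eliminated.
Round 2: Rosa 9, Tomás 7, Kira 14, Hiro 6, Ivy 10. Hiro eliminated.
Round 3: Rosa 9, Tomás 7, Kira 14, Ivy 16. Tomás eliminated.
Round 4: Rosa 16, Kira 14, Ivy 16. Kira eliminated.
Round 5: Rosa 30, Ivy 16. Rosa has a majority (≥24).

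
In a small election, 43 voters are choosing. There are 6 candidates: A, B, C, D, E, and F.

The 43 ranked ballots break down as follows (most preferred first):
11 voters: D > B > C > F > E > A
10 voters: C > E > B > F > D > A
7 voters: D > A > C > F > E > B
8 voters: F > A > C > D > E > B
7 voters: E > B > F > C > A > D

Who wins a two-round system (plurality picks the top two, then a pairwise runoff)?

C

Round 1 first-place votes: A 0, B 0, C 10, D 18, E 7, F 8. D and C advance.
Runoff: D is ranked above C on 18 ballots, C above D on 25.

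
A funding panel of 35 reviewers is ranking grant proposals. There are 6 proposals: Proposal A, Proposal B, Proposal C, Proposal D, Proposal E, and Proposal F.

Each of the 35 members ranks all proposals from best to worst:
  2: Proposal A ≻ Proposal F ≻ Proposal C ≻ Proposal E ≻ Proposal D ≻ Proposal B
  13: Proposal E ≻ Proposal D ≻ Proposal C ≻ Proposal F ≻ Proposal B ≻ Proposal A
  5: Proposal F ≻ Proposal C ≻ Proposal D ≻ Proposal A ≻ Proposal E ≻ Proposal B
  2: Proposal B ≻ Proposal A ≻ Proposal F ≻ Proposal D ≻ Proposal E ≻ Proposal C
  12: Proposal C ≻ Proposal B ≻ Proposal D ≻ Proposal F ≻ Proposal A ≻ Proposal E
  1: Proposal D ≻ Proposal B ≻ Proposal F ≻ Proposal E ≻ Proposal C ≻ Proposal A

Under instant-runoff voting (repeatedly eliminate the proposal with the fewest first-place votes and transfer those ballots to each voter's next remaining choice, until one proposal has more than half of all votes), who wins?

Proposal C

Round 1: Proposal A 2, Proposal B 2, Proposal C 12, Proposal D 1, Proposal E 13, Proposal F 5. Proposal D eliminated.
Round 2: Proposal A 2, Proposal B 3, Proposal C 12, Proposal E 13, Proposal F 5. Proposal A eliminated.
Round 3: Proposal B 3, Proposal C 12, Proposal E 13, Proposal F 7. Proposal B eliminated.
Round 4: Proposal C 12, Proposal E 13, Proposal F 10. Proposal F eliminated.
Round 5: Proposal C 19, Proposal E 16. Proposal C has a majority (≥18).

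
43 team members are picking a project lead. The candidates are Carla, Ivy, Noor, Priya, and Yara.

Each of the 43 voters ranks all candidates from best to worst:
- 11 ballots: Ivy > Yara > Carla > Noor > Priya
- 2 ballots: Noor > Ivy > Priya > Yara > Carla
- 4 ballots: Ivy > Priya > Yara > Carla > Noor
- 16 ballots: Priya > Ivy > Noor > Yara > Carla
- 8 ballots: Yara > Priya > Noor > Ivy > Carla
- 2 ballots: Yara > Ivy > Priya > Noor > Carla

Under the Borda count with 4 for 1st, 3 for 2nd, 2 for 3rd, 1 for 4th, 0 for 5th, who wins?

Carla: 11×2 + 2×0 + 4×1 + 16×0 + 8×0 + 2×0 = 26
Ivy: 11×4 + 2×3 + 4×4 + 16×3 + 8×1 + 2×3 = 128
Noor: 11×1 + 2×4 + 4×0 + 16×2 + 8×2 + 2×1 = 69
Priya: 11×0 + 2×2 + 4×3 + 16×4 + 8×3 + 2×2 = 108
Yara: 11×3 + 2×1 + 4×2 + 16×1 + 8×4 + 2×4 = 99

Ivy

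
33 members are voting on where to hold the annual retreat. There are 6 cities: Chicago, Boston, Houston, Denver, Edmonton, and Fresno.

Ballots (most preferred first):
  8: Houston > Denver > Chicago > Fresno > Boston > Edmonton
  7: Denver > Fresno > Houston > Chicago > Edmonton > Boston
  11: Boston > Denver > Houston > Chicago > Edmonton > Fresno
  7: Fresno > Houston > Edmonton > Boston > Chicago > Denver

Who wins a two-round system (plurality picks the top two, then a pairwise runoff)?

Houston

Round 1 first-place votes: Chicago 0, Boston 11, Houston 8, Denver 7, Edmonton 0, Fresno 7. Boston and Houston advance.
Runoff: Boston is ranked above Houston on 11 ballots, Houston above Boston on 22.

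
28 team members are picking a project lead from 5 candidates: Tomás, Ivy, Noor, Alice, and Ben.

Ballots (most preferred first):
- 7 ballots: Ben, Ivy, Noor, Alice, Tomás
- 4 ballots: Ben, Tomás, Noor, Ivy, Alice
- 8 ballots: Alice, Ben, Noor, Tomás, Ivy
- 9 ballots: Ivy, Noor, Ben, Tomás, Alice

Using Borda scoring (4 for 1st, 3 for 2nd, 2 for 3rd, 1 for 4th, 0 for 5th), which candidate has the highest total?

Tomás: 7×0 + 4×3 + 8×1 + 9×1 = 29
Ivy: 7×3 + 4×1 + 8×0 + 9×4 = 61
Noor: 7×2 + 4×2 + 8×2 + 9×3 = 65
Alice: 7×1 + 4×0 + 8×4 + 9×0 = 39
Ben: 7×4 + 4×4 + 8×3 + 9×2 = 86

Ben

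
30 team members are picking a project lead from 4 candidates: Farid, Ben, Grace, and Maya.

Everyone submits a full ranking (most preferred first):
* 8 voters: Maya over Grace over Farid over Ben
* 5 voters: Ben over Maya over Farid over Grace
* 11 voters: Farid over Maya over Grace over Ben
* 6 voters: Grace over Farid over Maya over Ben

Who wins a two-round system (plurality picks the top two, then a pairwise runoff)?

Round 1 first-place votes: Farid 11, Ben 5, Grace 6, Maya 8. Farid and Maya advance.
Runoff: Farid is ranked above Maya on 17 ballots, Maya above Farid on 13.

Farid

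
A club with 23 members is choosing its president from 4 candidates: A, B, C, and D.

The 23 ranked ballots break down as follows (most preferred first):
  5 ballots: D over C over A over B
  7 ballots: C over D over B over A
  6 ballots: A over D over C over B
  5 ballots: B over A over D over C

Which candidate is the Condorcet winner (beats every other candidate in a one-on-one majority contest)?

D vs A: 12–11
D vs B: 18–5
D vs C: 16–7
D beats every other candidate.

D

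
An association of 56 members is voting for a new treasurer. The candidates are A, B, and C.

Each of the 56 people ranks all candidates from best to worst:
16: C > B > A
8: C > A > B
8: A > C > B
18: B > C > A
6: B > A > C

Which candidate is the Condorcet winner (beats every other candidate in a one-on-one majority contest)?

C vs A: 42–14
C vs B: 32–24
C beats every other candidate.

C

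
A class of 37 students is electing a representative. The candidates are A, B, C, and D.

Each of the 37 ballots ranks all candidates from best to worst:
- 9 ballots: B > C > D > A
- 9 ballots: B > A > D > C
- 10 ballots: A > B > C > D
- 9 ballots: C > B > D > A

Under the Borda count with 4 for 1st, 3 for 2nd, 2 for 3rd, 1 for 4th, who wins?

A: 9×1 + 9×3 + 10×4 + 9×1 = 85
B: 9×4 + 9×4 + 10×3 + 9×3 = 129
C: 9×3 + 9×1 + 10×2 + 9×4 = 92
D: 9×2 + 9×2 + 10×1 + 9×2 = 64

B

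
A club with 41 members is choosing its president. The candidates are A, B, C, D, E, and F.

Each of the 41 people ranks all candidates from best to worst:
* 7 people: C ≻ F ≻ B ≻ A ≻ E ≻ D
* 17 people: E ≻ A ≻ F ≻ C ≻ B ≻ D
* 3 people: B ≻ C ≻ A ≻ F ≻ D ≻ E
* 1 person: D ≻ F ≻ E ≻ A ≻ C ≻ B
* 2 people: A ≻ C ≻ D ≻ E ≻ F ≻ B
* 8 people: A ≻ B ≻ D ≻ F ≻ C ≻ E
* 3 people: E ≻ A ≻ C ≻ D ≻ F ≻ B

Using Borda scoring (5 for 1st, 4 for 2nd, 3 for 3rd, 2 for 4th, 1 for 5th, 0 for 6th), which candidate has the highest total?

A

A: 7×2 + 17×4 + 3×3 + 1×2 + 2×5 + 8×5 + 3×4 = 155
B: 7×3 + 17×1 + 3×5 + 1×0 + 2×0 + 8×4 + 3×0 = 85
C: 7×5 + 17×2 + 3×4 + 1×1 + 2×4 + 8×1 + 3×3 = 107
D: 7×0 + 17×0 + 3×1 + 1×5 + 2×3 + 8×3 + 3×2 = 44
E: 7×1 + 17×5 + 3×0 + 1×3 + 2×2 + 8×0 + 3×5 = 114
F: 7×4 + 17×3 + 3×2 + 1×4 + 2×1 + 8×2 + 3×1 = 110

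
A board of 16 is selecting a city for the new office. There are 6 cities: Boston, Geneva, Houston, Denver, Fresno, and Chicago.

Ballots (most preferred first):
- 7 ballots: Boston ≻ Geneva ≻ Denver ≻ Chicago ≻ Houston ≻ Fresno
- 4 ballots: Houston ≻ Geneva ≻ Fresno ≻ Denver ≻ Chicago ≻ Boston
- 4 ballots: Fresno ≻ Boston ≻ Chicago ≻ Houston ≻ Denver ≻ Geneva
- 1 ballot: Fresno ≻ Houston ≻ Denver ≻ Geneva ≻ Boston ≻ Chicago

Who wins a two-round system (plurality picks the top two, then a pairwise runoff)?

Fresno

Round 1 first-place votes: Boston 7, Geneva 0, Houston 4, Denver 0, Fresno 5, Chicago 0. Boston and Fresno advance.
Runoff: Boston is ranked above Fresno on 7 ballots, Fresno above Boston on 9.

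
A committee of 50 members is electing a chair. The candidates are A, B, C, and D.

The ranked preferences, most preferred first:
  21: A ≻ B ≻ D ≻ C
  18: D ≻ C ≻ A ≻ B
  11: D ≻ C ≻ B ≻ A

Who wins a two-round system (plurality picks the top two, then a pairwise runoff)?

Round 1 first-place votes: A 21, B 0, C 0, D 29. D and A advance.
Runoff: D is ranked above A on 29 ballots, A above D on 21.

D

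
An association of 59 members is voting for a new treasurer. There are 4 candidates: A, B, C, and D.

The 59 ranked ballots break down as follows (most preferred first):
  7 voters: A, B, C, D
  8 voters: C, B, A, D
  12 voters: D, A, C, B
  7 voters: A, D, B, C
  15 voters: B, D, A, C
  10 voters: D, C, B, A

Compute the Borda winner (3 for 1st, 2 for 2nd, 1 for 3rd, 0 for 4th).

D

A: 7×3 + 8×1 + 12×2 + 7×3 + 15×1 + 10×0 = 89
B: 7×2 + 8×2 + 12×0 + 7×1 + 15×3 + 10×1 = 92
C: 7×1 + 8×3 + 12×1 + 7×0 + 15×0 + 10×2 = 63
D: 7×0 + 8×0 + 12×3 + 7×2 + 15×2 + 10×3 = 110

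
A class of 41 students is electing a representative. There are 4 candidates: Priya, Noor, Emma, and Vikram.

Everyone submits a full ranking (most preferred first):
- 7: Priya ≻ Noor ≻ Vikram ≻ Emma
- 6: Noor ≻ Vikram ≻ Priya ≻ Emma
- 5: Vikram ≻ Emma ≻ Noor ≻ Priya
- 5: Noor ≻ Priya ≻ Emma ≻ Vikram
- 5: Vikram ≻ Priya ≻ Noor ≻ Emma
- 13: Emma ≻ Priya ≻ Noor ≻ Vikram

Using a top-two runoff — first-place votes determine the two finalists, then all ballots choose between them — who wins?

Round 1 first-place votes: Priya 7, Noor 11, Emma 13, Vikram 10. Emma and Noor advance.
Runoff: Emma is ranked above Noor on 18 ballots, Noor above Emma on 23.

Noor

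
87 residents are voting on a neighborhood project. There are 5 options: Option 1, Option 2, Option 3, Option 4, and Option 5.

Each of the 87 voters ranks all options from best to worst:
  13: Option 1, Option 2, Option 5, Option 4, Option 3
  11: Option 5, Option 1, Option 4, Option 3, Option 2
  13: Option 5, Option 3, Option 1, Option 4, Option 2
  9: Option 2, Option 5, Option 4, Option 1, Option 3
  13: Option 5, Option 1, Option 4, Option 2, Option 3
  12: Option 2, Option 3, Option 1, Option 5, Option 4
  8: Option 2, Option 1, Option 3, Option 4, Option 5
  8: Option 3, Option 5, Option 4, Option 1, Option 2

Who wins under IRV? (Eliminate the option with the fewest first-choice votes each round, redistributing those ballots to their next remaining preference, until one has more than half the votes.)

Round 1: Option 1 13, Option 2 29, Option 3 8, Option 4 0, Option 5 37. Option 4 eliminated.
Round 2: Option 1 13, Option 2 29, Option 3 8, Option 5 37. Option 3 eliminated.
Round 3: Option 1 13, Option 2 29, Option 5 45. Option 5 has a majority (≥44).

Option 5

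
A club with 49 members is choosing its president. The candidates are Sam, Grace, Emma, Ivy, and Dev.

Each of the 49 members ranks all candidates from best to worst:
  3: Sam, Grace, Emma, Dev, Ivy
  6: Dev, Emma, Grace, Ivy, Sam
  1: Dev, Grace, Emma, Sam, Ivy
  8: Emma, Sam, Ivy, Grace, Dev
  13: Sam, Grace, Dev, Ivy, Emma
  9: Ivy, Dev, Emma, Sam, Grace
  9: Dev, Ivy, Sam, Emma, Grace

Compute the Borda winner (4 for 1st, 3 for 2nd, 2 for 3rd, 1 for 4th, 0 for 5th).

Dev

Sam: 3×4 + 6×0 + 1×1 + 8×3 + 13×4 + 9×1 + 9×2 = 116
Grace: 3×3 + 6×2 + 1×3 + 8×1 + 13×3 + 9×0 + 9×0 = 71
Emma: 3×2 + 6×3 + 1×2 + 8×4 + 13×0 + 9×2 + 9×1 = 85
Ivy: 3×0 + 6×1 + 1×0 + 8×2 + 13×1 + 9×4 + 9×3 = 98
Dev: 3×1 + 6×4 + 1×4 + 8×0 + 13×2 + 9×3 + 9×4 = 120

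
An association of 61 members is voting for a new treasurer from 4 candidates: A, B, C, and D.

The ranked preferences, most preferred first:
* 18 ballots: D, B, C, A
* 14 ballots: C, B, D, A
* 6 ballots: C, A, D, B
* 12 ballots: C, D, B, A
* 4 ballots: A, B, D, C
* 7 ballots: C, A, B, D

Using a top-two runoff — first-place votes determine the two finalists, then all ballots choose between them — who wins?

C

Round 1 first-place votes: A 4, B 0, C 39, D 18. C and D advance.
Runoff: C is ranked above D on 39 ballots, D above C on 22.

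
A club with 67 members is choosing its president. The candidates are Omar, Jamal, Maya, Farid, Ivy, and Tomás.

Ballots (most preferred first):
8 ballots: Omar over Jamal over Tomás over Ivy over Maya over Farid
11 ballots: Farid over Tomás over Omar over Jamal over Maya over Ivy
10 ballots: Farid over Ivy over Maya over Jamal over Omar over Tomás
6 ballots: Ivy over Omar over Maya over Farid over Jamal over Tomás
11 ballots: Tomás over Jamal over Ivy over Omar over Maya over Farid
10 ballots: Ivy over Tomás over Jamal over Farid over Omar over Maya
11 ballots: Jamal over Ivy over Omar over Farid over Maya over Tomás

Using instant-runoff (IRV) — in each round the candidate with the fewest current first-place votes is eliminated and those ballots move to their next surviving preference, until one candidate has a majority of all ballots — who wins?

Jamal

Round 1: Omar 8, Jamal 11, Maya 0, Farid 21, Ivy 16, Tomás 11. Maya eliminated.
Round 2: Omar 8, Jamal 11, Farid 21, Ivy 16, Tomás 11. Omar eliminated.
Round 3: Jamal 19, Farid 21, Ivy 16, Tomás 11. Tomás eliminated.
Round 4: Jamal 30, Farid 21, Ivy 16. Ivy eliminated.
Round 5: Jamal 40, Farid 27. Jamal has a majority (≥34).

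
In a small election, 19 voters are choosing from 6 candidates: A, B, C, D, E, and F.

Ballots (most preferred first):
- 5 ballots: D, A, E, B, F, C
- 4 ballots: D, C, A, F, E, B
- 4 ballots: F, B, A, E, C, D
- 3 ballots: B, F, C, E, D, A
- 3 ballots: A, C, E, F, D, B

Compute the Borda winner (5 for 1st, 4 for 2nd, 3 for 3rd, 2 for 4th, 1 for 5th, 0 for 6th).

A

A: 5×4 + 4×3 + 4×3 + 3×0 + 3×5 = 59
B: 5×2 + 4×0 + 4×4 + 3×5 + 3×0 = 41
C: 5×0 + 4×4 + 4×1 + 3×3 + 3×4 = 41
D: 5×5 + 4×5 + 4×0 + 3×1 + 3×1 = 51
E: 5×3 + 4×1 + 4×2 + 3×2 + 3×3 = 42
F: 5×1 + 4×2 + 4×5 + 3×4 + 3×2 = 51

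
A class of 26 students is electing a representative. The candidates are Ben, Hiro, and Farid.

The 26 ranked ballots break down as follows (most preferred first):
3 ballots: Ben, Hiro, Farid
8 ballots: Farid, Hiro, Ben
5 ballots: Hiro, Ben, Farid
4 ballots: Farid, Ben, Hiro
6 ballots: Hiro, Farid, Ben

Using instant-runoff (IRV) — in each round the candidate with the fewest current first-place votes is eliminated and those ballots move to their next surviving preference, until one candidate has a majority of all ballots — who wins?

Round 1: Ben 3, Hiro 11, Farid 12. Ben eliminated.
Round 2: Hiro 14, Farid 12. Hiro has a majority (≥14).

Hiro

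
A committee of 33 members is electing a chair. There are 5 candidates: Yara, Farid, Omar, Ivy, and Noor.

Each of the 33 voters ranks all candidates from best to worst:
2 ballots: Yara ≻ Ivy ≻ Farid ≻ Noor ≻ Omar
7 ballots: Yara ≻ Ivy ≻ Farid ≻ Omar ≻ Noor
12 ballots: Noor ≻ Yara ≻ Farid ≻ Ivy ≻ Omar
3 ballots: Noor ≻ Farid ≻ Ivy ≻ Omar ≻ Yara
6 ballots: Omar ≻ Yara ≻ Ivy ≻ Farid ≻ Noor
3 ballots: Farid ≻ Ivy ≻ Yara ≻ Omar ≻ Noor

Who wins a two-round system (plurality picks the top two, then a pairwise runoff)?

Yara

Round 1 first-place votes: Yara 9, Farid 3, Omar 6, Ivy 0, Noor 15. Noor and Yara advance.
Runoff: Noor is ranked above Yara on 15 ballots, Yara above Noor on 18.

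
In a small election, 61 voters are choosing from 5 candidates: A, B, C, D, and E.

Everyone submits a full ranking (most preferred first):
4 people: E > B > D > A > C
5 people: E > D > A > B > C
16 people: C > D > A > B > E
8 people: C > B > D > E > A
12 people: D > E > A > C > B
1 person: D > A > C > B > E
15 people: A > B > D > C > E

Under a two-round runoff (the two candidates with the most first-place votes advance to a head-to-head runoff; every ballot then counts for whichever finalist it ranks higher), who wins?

Round 1 first-place votes: A 15, B 0, C 24, D 13, E 9. C and A advance.
Runoff: C is ranked above A on 24 ballots, A above C on 37.

A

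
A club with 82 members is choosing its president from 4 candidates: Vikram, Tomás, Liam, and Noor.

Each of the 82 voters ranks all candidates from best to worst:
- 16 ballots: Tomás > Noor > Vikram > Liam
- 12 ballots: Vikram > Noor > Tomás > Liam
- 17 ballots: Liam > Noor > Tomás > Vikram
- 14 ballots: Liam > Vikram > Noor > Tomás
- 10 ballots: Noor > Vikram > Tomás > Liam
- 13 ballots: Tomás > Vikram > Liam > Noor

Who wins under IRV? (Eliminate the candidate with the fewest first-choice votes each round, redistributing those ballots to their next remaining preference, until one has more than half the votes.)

Round 1: Vikram 12, Tomás 29, Liam 31, Noor 10. Noor eliminated.
Round 2: Vikram 22, Tomás 29, Liam 31. Vikram eliminated.
Round 3: Tomás 51, Liam 31. Tomás has a majority (≥42).

Tomás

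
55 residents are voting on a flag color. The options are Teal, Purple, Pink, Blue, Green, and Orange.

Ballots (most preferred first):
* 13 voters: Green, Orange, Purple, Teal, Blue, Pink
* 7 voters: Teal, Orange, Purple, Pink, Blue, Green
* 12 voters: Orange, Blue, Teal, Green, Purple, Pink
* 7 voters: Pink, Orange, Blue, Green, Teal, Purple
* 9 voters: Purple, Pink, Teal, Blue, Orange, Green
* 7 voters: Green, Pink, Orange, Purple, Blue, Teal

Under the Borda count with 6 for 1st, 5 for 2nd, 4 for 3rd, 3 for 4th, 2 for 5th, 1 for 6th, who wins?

Teal: 13×3 + 7×6 + 12×4 + 7×2 + 9×4 + 7×1 = 186
Purple: 13×4 + 7×4 + 12×2 + 7×1 + 9×6 + 7×3 = 186
Pink: 13×1 + 7×3 + 12×1 + 7×6 + 9×5 + 7×5 = 168
Blue: 13×2 + 7×2 + 12×5 + 7×4 + 9×3 + 7×2 = 169
Green: 13×6 + 7×1 + 12×3 + 7×3 + 9×1 + 7×6 = 193
Orange: 13×5 + 7×5 + 12×6 + 7×5 + 9×2 + 7×4 = 253

Orange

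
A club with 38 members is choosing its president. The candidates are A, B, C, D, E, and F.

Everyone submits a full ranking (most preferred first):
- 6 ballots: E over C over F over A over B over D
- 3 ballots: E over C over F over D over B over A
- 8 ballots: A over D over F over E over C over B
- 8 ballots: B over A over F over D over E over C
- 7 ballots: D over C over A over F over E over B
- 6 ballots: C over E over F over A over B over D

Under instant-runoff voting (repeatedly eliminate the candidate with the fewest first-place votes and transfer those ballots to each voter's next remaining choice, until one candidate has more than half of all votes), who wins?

Round 1: A 8, B 8, C 6, D 7, E 9, F 0. F eliminated.
Round 2: A 8, B 8, C 6, D 7, E 9. C eliminated.
Round 3: A 8, B 8, D 7, E 15. D eliminated.
Round 4: A 15, B 8, E 15. B eliminated.
Round 5: A 23, E 15. A has a majority (≥20).

A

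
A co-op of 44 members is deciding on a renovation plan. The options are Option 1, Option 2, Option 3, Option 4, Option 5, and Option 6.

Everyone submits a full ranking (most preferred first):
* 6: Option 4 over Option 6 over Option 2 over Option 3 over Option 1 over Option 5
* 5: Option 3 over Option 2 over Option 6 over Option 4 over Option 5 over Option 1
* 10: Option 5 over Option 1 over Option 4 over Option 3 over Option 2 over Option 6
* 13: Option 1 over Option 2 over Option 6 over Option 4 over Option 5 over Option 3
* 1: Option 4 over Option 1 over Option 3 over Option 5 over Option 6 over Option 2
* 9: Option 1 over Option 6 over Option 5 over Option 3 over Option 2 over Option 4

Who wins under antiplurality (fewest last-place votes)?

Option 2

Last-place votes: Option 1 5, Option 2 1, Option 3 13, Option 4 9, Option 5 6, Option 6 10.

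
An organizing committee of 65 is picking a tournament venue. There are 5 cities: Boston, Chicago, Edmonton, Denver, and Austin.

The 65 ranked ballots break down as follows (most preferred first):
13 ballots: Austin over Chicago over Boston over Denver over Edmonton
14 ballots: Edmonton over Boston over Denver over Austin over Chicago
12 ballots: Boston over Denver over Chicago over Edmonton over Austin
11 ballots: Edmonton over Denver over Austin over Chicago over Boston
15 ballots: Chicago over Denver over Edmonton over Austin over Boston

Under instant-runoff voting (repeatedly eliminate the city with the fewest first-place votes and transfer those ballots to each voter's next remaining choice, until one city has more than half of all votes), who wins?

Round 1: Boston 12, Chicago 15, Edmonton 25, Denver 0, Austin 13. Denver eliminated.
Round 2: Boston 12, Chicago 15, Edmonton 25, Austin 13. Boston eliminated.
Round 3: Chicago 27, Edmonton 25, Austin 13. Austin eliminated.
Round 4: Chicago 40, Edmonton 25. Chicago has a majority (≥33).

Chicago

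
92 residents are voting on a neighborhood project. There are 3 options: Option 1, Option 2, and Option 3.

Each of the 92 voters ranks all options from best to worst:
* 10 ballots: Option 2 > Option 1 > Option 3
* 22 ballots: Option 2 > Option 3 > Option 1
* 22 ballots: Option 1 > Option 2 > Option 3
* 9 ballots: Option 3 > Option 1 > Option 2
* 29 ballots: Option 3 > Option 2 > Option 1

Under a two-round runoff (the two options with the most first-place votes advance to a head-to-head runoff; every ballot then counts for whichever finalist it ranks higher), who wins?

Round 1 first-place votes: Option 1 22, Option 2 32, Option 3 38. Option 3 and Option 2 advance.
Runoff: Option 3 is ranked above Option 2 on 38 ballots, Option 2 above Option 3 on 54.

Option 2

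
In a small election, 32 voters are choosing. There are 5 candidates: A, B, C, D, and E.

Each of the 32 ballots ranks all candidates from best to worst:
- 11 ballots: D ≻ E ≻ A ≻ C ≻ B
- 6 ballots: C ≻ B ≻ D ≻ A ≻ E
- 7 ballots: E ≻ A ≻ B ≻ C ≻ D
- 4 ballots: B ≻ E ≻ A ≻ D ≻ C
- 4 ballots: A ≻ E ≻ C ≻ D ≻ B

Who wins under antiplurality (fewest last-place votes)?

A

Last-place votes: A 0, B 15, C 4, D 7, E 6.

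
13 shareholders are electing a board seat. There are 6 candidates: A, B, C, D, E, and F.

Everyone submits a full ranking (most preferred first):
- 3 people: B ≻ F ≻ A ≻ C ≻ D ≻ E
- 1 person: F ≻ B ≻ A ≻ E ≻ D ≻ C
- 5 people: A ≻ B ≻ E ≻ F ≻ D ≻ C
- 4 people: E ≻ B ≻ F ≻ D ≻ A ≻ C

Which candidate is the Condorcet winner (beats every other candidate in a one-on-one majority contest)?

B vs A: 8–5
B vs C: 13–0
B vs D: 13–0
B vs E: 9–4
B vs F: 12–1
B beats every other candidate.

B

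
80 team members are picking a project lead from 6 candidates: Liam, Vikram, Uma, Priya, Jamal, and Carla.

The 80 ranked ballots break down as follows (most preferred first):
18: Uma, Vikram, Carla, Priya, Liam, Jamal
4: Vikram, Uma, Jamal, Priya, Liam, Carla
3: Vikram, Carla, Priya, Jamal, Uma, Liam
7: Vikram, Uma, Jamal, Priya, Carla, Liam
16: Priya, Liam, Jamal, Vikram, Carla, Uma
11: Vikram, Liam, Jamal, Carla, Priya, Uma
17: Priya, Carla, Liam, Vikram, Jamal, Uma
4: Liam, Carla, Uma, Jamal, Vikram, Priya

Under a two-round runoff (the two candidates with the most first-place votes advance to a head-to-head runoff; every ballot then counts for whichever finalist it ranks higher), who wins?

Round 1 first-place votes: Liam 4, Vikram 25, Uma 18, Priya 33, Jamal 0, Carla 0. Priya and Vikram advance.
Runoff: Priya is ranked above Vikram on 33 ballots, Vikram above Priya on 47.

Vikram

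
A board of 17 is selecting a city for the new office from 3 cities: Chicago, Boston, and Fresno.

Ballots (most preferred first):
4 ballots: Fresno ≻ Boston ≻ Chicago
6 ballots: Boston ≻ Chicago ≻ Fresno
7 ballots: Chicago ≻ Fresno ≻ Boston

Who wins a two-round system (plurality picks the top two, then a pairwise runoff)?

Boston

Round 1 first-place votes: Chicago 7, Boston 6, Fresno 4. Chicago and Boston advance.
Runoff: Chicago is ranked above Boston on 7 ballots, Boston above Chicago on 10.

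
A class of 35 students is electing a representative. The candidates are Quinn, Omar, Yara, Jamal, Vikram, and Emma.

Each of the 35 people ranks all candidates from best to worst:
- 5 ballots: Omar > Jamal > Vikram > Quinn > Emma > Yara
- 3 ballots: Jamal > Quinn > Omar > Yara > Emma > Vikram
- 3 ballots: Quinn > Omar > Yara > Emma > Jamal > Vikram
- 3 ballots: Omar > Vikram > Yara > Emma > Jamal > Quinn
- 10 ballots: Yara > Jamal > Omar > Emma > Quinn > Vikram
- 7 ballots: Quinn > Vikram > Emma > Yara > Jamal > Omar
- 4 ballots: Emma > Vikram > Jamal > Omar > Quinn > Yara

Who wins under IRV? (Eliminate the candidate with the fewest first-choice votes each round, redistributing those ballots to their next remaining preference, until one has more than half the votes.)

Omar

Round 1: Quinn 10, Omar 8, Yara 10, Jamal 3, Vikram 0, Emma 4. Vikram eliminated.
Round 2: Quinn 10, Omar 8, Yara 10, Jamal 3, Emma 4. Jamal eliminated.
Round 3: Quinn 13, Omar 8, Yara 10, Emma 4. Emma eliminated.
Round 4: Quinn 13, Omar 12, Yara 10. Yara eliminated.
Round 5: Quinn 13, Omar 22. Omar has a majority (≥18).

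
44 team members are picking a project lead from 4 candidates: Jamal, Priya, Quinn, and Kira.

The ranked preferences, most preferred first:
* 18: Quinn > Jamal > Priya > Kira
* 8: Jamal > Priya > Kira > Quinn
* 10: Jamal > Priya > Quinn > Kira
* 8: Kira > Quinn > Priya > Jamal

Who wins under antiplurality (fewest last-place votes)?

Priya

Last-place votes: Jamal 8, Priya 0, Quinn 8, Kira 28.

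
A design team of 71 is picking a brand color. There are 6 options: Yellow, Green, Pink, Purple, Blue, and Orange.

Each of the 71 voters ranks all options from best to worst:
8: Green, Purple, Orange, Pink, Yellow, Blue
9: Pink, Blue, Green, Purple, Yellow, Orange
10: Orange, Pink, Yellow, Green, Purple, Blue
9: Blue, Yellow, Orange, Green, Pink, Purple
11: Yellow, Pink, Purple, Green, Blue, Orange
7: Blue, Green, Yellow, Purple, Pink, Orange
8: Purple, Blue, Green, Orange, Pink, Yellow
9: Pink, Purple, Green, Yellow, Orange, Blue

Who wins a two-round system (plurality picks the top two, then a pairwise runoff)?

Pink

Round 1 first-place votes: Yellow 11, Green 8, Pink 18, Purple 8, Blue 16, Orange 10. Pink and Blue advance.
Runoff: Pink is ranked above Blue on 47 ballots, Blue above Pink on 24.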